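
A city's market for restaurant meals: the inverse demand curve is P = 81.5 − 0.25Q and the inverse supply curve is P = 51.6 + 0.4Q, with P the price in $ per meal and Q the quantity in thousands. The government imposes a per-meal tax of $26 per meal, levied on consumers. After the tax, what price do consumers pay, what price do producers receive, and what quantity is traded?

Consumers pay $80; producers receive $54; quantity = 6.

Rewrite in direct form: Qd = 326 − 4P and Qs = 2.5P − 129.
Before the tax: set 326 − 4P = 2.5P − 129 → P* = $70, Q* = 46.
With the tax collected from consumers, demand (in seller-price terms) shifts: Qd = 326 − 4(P + 26).
New equilibrium: consumers pay $80, producers receive $54, Q = 6. (Wedge: Pb − Ps = 26.)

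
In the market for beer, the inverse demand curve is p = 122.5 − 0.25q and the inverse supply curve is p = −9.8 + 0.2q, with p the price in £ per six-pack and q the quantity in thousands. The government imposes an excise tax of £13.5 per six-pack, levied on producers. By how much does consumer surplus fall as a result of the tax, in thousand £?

Consumer surplus falls by £2092.5 thousand.

Rewrite in direct form: qd = 490 − 4p and qs = 5p + 49.
Without the tax, 490 − 4p = 5p + 49 gives 9p = 441, so p* = £49 and q* = 294.
With the tax collected from producers, supply shifts: qs = 5(p − 13.5) + 49.
New equilibrium: consumers pay £56.5, producers receive £43, q = 264. (Wedge: pb − ps = 13.5.)
ΔCS is the trapezoid between Q = 264 and Q = 294 of height £7.5: ½ · (294 + 264) · 7.5 = £2092.5.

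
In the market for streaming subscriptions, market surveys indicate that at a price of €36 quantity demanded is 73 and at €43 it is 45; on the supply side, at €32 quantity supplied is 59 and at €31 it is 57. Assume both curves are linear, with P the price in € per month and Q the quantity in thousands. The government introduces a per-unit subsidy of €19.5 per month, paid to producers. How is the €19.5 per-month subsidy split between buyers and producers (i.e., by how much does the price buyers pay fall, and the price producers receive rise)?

Demand slope: (45 − 73)/(43 − 36) = -4, so Qd = 217 − 4P.
Supply slope: (57 − 59)/(31 − 32) = 2, so Qs = 2P − 5.
Before the subsidy: set 217 − 4P = 2P − 5 → P* = €37, Q* = 69.
With a per-unit subsidy paid to producers, each receives P + 19.5 per unit sold, so supply becomes Qs = 2(P + 19.5) − 5.
New equilibrium: buyers pay €30.5, producers receive €50, Q = 95. (Wedge: Pb − Ps = −19.5.)
Gain to buyers: €6.5; to producers: €13. (They sum to €19.5.)

Buyers gain €6.5 per month; producers gain €13 per month.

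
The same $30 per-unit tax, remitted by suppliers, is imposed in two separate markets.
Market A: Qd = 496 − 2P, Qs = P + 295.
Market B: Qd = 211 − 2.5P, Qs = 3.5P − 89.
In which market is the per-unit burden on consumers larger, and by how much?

Market A: pre-tax P* = $67, Q* = 362; post-tax Q = 342; per-unit burden on consumers = $10.
Market B: pre-tax P* = $50, Q* = 86; post-tax Q = 42.25; per-unit burden on consumers = $17.5.
Difference: $10 vs $17.5 → market B is larger by $7.5.

Market B, by $7.5.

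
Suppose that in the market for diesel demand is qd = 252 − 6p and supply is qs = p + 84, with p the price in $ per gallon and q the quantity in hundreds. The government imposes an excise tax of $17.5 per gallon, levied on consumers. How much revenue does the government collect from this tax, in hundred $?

Tax revenue = $1627.5 hundred.

Without the tax, 252 − 6p = p + 84 gives 7p = 168, so p* = $24 and q* = 108.
With the tax collected from consumers, demand (in seller-price terms) shifts: qd = 252 − 6(p + 17.5).
New equilibrium: consumers pay $26.5, sellers receive $9, q = 93. (Wedge: pb − ps = 17.5.)
Revenue = t · Q = 17.5 · 93 = $1627.5.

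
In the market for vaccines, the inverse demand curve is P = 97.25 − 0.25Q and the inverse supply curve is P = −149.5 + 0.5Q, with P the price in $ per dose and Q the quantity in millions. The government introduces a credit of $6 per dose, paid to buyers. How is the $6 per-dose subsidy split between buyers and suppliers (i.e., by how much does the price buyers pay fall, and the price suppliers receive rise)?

Buyers gain $2 per dose; suppliers gain $4 per dose.

Rewrite in direct form: Qd = 389 − 4P and Qs = 2P + 299.
Without the subsidy, 389 − 4P = 2P + 299 gives 6P = 90, so P* = $15 and Q* = 329.
With a per-unit subsidy paid to buyers, each effectively pays P − 6, so demand becomes Qd = 389 − 4(P − 6).
New equilibrium: buyers pay $13, suppliers receive $19, Q = 337. (Wedge: Pb − Ps = −6.)
Gain to buyers: $2; to suppliers: $4. (They sum to $6.)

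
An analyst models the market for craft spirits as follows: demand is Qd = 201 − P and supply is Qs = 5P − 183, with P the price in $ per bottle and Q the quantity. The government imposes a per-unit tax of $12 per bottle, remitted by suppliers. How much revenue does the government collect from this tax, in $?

Tax revenue = $1524.

Before the tax: set 201 − P = 5P − 183 → P* = $64, Q* = 137.
With the tax collected from suppliers, supply shifts: Qs = 5(P − 12) − 183.
Solving gives Q = 127 with buyers paying $74 and suppliers receiving $62 (the $12 wedge).
Revenue = t · Q = 12 · 127 = $1524.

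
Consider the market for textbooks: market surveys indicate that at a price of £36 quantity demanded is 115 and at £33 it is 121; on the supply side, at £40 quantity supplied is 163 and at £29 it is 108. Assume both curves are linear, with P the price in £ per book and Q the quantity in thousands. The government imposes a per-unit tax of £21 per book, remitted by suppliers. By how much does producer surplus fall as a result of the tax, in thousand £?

Producer surplus falls by £648 thousand.

Demand slope: (121 − 115)/(33 − 36) = -2, so Qd = 187 − 2P.
Supply slope: (108 − 163)/(29 − 40) = 5, so Qs = 5P − 37.
Without the tax, 187 − 2P = 5P − 37 gives 7P = 224, so P* = £32 and Q* = 123.
With the tax collected from suppliers, supply shifts: Qs = 5(P − 21) − 37.
New equilibrium: buyers pay £47, suppliers receive £26, Q = 93. (Wedge: Pb − Ps = 21.)
ΔPS is the trapezoid between Q = 93 and Q = 123 of height £6: ½ · (123 + 93) · 6 = £648.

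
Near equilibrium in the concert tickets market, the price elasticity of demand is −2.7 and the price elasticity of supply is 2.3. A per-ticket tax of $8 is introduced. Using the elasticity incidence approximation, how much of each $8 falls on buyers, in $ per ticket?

Incidence ratio: buyers' share ≈ εs / (εs + |εd|) = 2.3 / (2.3 + 2.7) = 0.46.
So buyers bear ≈ 0.46 × $8 = $3.68; producers bear $4.32.

Buyers bear ≈ $3.68 per ticket.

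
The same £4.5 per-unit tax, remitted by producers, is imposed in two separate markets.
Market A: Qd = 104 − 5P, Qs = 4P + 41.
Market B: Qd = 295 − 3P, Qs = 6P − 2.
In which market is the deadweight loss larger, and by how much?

Market A: pre-tax P* = £7, Q* = 69; post-tax Q = 59; deadweight loss = £22.5.
Market B: pre-tax P* = £33, Q* = 196; post-tax Q = 187; deadweight loss = £20.25.
Difference: £22.5 vs £20.25 → market A is larger by £2.25.

Market A, by £2.25.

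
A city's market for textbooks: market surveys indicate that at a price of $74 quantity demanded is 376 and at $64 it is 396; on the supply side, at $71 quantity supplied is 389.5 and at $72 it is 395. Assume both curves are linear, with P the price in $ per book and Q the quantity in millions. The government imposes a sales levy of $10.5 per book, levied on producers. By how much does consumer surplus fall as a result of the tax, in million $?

Consumer surplus falls by $2897.51 million.

Demand slope: (396 − 376)/(64 − 74) = -2, so Qd = 524 − 2P.
Supply slope: (395 − 389.5)/(72 − 71) = 5.5, so Qs = 5.5P − 1.
Before the tax: set 524 − 2P = 5.5P − 1 → P* = $70, Q* = 384.
With the tax collected from producers, supply shifts: Qs = 5.5(P − 10.5) − 1.
Solving gives Q = 368.6 with buyers paying $77.7 and producers receiving $67.2 (the $10.5 wedge).
ΔCS is the trapezoid between Q = 368.6 and Q = 384 of height $7.7: ½ · (384 + 368.6) · 7.7 = $2897.51.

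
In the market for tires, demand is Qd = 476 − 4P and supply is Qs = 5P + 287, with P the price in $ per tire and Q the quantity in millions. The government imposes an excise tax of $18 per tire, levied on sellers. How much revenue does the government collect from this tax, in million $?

Tax revenue = $6336 million.

Before the tax: set 476 − 4P = 5P + 287 → P* = $21, Q* = 392.
With the tax collected from sellers, supply shifts: Qs = 5(P − 18) + 287.
New equilibrium: buyers pay $31, sellers receive $13, Q = 352. (Wedge: Pb − Ps = 18.)
Revenue = t · Q = 18 · 352 = $6336.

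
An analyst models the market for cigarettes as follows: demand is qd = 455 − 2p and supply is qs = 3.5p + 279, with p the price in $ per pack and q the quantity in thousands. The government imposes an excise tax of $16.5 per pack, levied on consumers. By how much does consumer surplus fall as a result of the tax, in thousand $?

Before the tax: set 455 − 2p = 3.5p + 279 → p* = $32, q* = 391.
With the tax collected from consumers, demand (in seller-price terms) shifts: qd = 455 − 2(p + 16.5).
New equilibrium: consumers pay $42.5, suppliers receive $26, q = 370. (Wedge: pb − ps = 16.5.)
ΔCS is the trapezoid between Q = 370 and Q = 391 of height $10.5: ½ · (391 + 370) · 10.5 = $3995.25.

Consumer surplus falls by $3995.25 thousand.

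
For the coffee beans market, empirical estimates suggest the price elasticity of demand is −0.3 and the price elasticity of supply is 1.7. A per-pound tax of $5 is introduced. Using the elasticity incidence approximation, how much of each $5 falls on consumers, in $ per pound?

Incidence ratio: consumers' share ≈ εs / (εs + |εd|) = 1.7 / (1.7 + 0.3) = 0.85.
So consumers bear ≈ 0.85 × $5 = $4.25; producers bear $0.75.

Consumers bear ≈ $4.25 per pound.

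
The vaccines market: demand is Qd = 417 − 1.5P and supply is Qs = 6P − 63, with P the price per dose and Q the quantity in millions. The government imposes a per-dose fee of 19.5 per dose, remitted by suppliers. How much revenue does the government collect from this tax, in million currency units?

Tax revenue = 5803.2 million.

Without the tax, 417 − 1.5P = 6P − 63 gives 7.5P = 480, so P* = 64 and Q* = 321.
With the tax collected from suppliers, supply shifts: Qs = 6(P − 19.5) − 63.
New equilibrium: consumers pay 79.6, suppliers receive 60.1, Q = 297.6. (Wedge: Pb − Ps = 19.5.)
Revenue = t · Q = 19.5 · 297.6 = 5803.2.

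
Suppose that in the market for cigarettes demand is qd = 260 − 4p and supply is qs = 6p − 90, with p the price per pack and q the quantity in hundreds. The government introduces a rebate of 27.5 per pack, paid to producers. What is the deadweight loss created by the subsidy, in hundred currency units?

Without the subsidy, 260 − 4p = 6p − 90 gives 10p = 350, so p* = 35 and q* = 120.
With a per-unit subsidy paid to producers, each receives p + 27.5 per unit sold, so supply becomes qs = 6(p + 27.5) − 90.
New equilibrium: buyers pay 18.5, producers receive 46, q = 186. (Wedge: pb − ps = −27.5.)
Quantity rises by |ΔQ| = |120 − 186| = 66.
DWL = ½ · t · |ΔQ| = ½ · 27.5 · 66 = 907.5.

Deadweight loss = 907.5 hundred.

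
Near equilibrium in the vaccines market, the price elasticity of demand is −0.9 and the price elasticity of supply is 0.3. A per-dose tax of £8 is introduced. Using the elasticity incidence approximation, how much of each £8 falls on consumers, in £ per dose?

Consumers bear ≈ £2 per dose.

Incidence ratio: consumers' share ≈ εs / (εs + |εd|) = 0.3 / (0.3 + 0.9) = 0.25.
So consumers bear ≈ 0.25 × £8 = £2; suppliers bear £6.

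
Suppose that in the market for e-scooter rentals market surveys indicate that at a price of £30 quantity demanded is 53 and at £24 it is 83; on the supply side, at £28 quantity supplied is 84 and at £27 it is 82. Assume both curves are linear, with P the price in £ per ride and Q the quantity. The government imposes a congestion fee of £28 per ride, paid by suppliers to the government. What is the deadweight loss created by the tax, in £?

Demand slope: (83 − 53)/(24 − 30) = -5, so Qd = 203 − 5P.
Supply slope: (82 − 84)/(27 − 28) = 2, so Qs = 2P + 28.
Before the tax: set 203 − 5P = 2P + 28 → P* = £25, Q* = 78.
With the tax collected from suppliers, supply shifts: Qs = 2(P − 28) + 28.
Solving gives Q = 38 with buyers paying £33 and suppliers receiving £5 (the £28 wedge).
Quantity falls by |ΔQ| = |78 − 38| = 40.
DWL = ½ · t · |ΔQ| = ½ · 28 · 40 = £560.

Deadweight loss = £560.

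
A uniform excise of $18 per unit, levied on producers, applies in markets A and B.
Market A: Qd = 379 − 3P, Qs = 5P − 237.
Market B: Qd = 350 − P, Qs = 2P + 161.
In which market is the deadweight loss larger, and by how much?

Market A: pre-tax P* = $77, Q* = 148; post-tax Q = 114.25; deadweight loss = $303.75.
Market B: pre-tax P* = $63, Q* = 287; post-tax Q = 275; deadweight loss = $108.
Difference: $303.75 vs $108 → market A is larger by $195.75.

Market A, by $195.75.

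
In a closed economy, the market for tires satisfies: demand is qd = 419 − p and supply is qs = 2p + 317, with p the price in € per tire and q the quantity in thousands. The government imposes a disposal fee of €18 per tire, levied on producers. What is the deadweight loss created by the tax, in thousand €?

Before the tax: set 419 − p = 2p + 317 → p* = €34, q* = 385.
With the tax collected from producers, supply shifts: qs = 2(p − 18) + 317.
Solving gives q = 373 with buyers paying €46 and producers receiving €28 (the €18 wedge).
Quantity falls by |ΔQ| = |385 − 373| = 12.
DWL = ½ · t · |ΔQ| = ½ · 18 · 12 = €108.

Deadweight loss = €108 thousand.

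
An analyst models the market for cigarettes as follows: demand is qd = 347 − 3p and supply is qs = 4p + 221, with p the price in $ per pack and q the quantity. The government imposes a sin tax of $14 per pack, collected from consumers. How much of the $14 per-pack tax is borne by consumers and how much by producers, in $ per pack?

Consumers bear $8 per pack; producers bear $6 per pack.

Without the tax, 347 − 3p = 4p + 221 gives 7p = 126, so p* = $18 and q* = 293.
With the tax collected from consumers, demand (in seller-price terms) shifts: qd = 347 − 3(p + 14).
New equilibrium: consumers pay $26, producers receive $12, q = 269. (Wedge: pb − ps = 14.)
Burden on consumers: $8; on producers: $6. (They sum to $14.)
The less price-elastic side of the market bears the larger share of a per-unit tax.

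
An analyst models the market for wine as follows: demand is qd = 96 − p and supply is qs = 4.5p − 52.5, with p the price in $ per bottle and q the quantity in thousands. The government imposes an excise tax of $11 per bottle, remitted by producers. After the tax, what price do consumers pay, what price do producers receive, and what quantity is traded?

Consumers pay $36; producers receive $25; quantity = 60.

Without the tax, 96 − p = 4.5p − 52.5 gives 5.5p = 148.5, so p* = $27 and q* = 69.
With the tax collected from producers, supply shifts: qs = 4.5(p − 11) − 52.5.
Solving gives q = 60 with consumers paying $36 and producers receiving $25 (the $11 wedge).
The less price-elastic side of the market bears the larger share of a per-unit tax.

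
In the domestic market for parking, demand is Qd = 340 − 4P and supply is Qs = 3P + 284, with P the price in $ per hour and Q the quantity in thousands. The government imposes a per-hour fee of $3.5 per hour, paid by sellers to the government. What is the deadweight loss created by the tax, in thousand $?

Deadweight loss = $10.5 thousand.

Before the tax: set 340 − 4P = 3P + 284 → P* = $8, Q* = 308.
With the tax collected from sellers, supply shifts: Qs = 3(P − 3.5) + 284.
Solving gives Q = 302 with consumers paying $9.5 and sellers receiving $6 (the $3.5 wedge).
Quantity falls by |ΔQ| = |308 − 302| = 6.
DWL = ½ · t · |ΔQ| = ½ · 3.5 · 6 = $10.5.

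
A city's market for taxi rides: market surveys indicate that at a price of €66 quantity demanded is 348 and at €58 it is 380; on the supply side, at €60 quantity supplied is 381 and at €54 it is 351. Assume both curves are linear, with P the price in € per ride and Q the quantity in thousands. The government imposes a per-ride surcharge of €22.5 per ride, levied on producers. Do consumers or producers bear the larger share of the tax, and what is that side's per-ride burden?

Consumers bear the larger share: €12.5 per ride.

Demand slope: (380 − 348)/(58 − 66) = -4, so Qd = 612 − 4P.
Supply slope: (351 − 381)/(54 − 60) = 5, so Qs = 5P + 81.
Without the tax, 612 − 4P = 5P + 81 gives 9P = 531, so P* = €59 and Q* = 376.
With the tax collected from producers, supply shifts: Qs = 5(P − 22.5) + 81.
New equilibrium: consumers pay €71.5, producers receive €49, Q = 326. (Wedge: Pb − Ps = 22.5.)
Per-ride burden: consumers €12.5, producers €10.
Consumers take the larger share because demand is less price-elastic here (demand slope 4 vs supply slope 5).
The less price-elastic side of the market bears the larger share of a per-unit tax.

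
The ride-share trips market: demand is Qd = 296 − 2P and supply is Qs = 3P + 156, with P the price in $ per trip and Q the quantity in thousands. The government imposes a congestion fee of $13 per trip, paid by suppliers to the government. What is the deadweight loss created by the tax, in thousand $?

Without the tax, 296 − 2P = 3P + 156 gives 5P = 140, so P* = $28 and Q* = 240.
With the tax collected from suppliers, supply shifts: Qs = 3(P − 13) + 156.
Solving gives Q = 224.4 with consumers paying $35.8 and suppliers receiving $22.8 (the $13 wedge).
Quantity falls by |ΔQ| = |240 − 224.4| = 15.6.
DWL = ½ · t · |ΔQ| = ½ · 13 · 15.6 = $101.4.

Deadweight loss = $101.4 thousand.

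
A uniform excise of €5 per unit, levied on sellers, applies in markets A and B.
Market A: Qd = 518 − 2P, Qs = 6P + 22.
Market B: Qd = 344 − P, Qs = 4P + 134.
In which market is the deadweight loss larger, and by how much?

Market A, by €8.75.

Market A: pre-tax P* = €62, Q* = 394; post-tax Q = 386.5; deadweight loss = €18.75.
Market B: pre-tax P* = €42, Q* = 302; post-tax Q = 298; deadweight loss = €10.
Difference: €18.75 vs €10 → market A is larger by €8.75.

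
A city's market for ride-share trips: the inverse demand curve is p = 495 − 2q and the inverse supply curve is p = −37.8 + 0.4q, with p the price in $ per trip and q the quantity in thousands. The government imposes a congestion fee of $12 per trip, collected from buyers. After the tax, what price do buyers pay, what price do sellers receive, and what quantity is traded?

Inverting to q(p) form: qd = 247.5 − 0.5p; qs = 2.5p + 94.5.
Before the tax: set 247.5 − 0.5p = 2.5p + 94.5 → p* = $51, q* = 222.
With the tax collected from buyers, demand (in seller-price terms) shifts: qd = 247.5 − 0.5(p + 12).
New equilibrium: buyers pay $61, sellers receive $49, q = 217. (Wedge: pb − ps = 12.)
The less price-elastic side of the market bears the larger share of a per-unit tax.

Buyers pay $61; sellers receive $49; quantity = 217.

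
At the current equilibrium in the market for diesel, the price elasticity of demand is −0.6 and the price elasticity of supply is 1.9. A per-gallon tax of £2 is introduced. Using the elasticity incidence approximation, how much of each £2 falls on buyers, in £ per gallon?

Buyers bear ≈ £1.52 per gallon.

Incidence ratio: buyers' share ≈ εs / (εs + |εd|) = 1.9 / (1.9 + 0.6) = 0.76.
So buyers bear ≈ 0.76 × £2 = £1.52; producers bear £0.48.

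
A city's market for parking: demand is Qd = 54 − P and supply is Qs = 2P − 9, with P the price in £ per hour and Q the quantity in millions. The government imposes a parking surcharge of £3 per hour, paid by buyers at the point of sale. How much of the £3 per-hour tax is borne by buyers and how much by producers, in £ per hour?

Buyers bear £2 per hour; producers bear £1 per hour.

Without the tax, 54 − P = 2P − 9 gives 3P = 63, so P* = £21 and Q* = 33.
With the tax collected from buyers, demand (in seller-price terms) shifts: Qd = 54 − (P + 3).
Solving gives Q = 31 with buyers paying £23 and producers receiving £20 (the £3 wedge).
Burden on buyers: £2; on producers: £1. (They sum to £3.)
The less price-elastic side of the market bears the larger share of a per-unit tax.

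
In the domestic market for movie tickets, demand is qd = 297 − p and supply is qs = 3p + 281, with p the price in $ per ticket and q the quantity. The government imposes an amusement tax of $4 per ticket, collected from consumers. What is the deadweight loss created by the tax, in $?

Without the tax, 297 − p = 3p + 281 gives 4p = 16, so p* = $4 and q* = 293.
With the tax collected from consumers, demand (in seller-price terms) shifts: qd = 297 − (p + 4).
Solving gives q = 290 with consumers paying $7 and suppliers receiving $3 (the $4 wedge).
Quantity falls by |ΔQ| = |293 − 290| = 3.
DWL = ½ · t · |ΔQ| = ½ · 4 · 3 = $6.

Deadweight loss = $6.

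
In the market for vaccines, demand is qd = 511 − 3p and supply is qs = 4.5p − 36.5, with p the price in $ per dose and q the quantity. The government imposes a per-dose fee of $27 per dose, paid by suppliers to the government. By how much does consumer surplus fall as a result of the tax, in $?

Before the tax: set 511 − 3p = 4.5p − 36.5 → p* = $73, q* = 292.
With the tax collected from suppliers, supply shifts: qs = 4.5(p − 27) − 36.5.
New equilibrium: buyers pay $89.2, suppliers receive $62.2, q = 243.4. (Wedge: pb − ps = 27.)
ΔCS is the trapezoid between Q = 243.4 and Q = 292 of height $16.2: ½ · (292 + 243.4) · 16.2 = $4336.74.

Consumer surplus falls by $4336.74.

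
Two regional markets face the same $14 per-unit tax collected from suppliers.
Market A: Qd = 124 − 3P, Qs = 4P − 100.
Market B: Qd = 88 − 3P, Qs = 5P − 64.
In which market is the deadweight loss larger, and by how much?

Market B, by $15.75.

Market A: pre-tax P* = $32, Q* = 28; post-tax Q = 4; deadweight loss = $168.
Market B: pre-tax P* = $19, Q* = 31; post-tax Q = 4.75; deadweight loss = $183.75.
Difference: $168 vs $183.75 → market B is larger by $15.75.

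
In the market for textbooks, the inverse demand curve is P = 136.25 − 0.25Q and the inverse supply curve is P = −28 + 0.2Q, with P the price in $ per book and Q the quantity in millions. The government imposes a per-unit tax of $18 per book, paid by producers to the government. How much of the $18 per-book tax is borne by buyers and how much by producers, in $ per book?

Rewrite in direct form: Qd = 545 − 4P and Qs = 5P + 140.
Before the tax: set 545 − 4P = 5P + 140 → P* = $45, Q* = 365.
With the tax collected from producers, supply shifts: Qs = 5(P − 18) + 140.
New equilibrium: buyers pay $55, producers receive $37, Q = 325. (Wedge: Pb − Ps = 18.)
Burden on buyers: $10; on producers: $8. (They sum to $18.)

Buyers bear $10 per book; producers bear $8 per book.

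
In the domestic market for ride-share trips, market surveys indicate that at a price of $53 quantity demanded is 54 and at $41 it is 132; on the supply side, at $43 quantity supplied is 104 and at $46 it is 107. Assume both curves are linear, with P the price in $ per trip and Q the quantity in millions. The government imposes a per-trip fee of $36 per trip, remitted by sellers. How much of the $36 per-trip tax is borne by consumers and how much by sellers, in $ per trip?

Demand slope: (132 − 54)/(41 − 53) = -6.5, so Qd = 398.5 − 6.5P.
Supply slope: (107 − 104)/(46 − 43) = 1, so Qs = P + 61.
Without the tax, 398.5 − 6.5P = P + 61 gives 7.5P = 337.5, so P* = $45 and Q* = 106.
With the tax collected from sellers, supply shifts: Qs = (P − 36) + 61.
New equilibrium: consumers pay $49.8, sellers receive $13.8, Q = 74.8. (Wedge: Pb − Ps = 36.)
Burden on consumers: $4.8; on sellers: $31.2. (They sum to $36.)

Consumers bear $4.8 per trip; sellers bear $31.2 per trip.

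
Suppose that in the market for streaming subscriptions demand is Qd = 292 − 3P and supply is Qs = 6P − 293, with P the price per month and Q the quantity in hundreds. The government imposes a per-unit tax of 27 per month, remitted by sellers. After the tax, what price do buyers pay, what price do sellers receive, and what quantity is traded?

Without the tax, 292 − 3P = 6P − 293 gives 9P = 585, so P* = 65 and Q* = 97.
With the tax collected from sellers, supply shifts: Qs = 6(P − 27) − 293.
New equilibrium: buyers pay 83, sellers receive 56, Q = 43. (Wedge: Pb − Ps = 27.)
The less price-elastic side of the market bears the larger share of a per-unit tax.

Buyers pay 83; sellers receive 56; quantity = 43.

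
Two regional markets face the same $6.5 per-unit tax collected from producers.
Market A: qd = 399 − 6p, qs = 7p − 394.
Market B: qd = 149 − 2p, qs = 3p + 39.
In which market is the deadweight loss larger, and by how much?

Market A: pre-tax p* = $61, q* = 33; post-tax q = 12; deadweight loss = $68.25.
Market B: pre-tax p* = $22, q* = 105; post-tax q = 97.2; deadweight loss = $25.35.
Difference: $68.25 vs $25.35 → market A is larger by $42.9.

Market A, by $42.9.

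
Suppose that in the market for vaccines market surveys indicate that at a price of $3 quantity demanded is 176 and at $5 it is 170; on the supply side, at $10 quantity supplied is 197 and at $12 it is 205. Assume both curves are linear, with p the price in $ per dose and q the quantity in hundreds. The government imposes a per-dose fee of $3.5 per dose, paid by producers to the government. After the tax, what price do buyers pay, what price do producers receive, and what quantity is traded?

Demand slope: (170 − 176)/(5 − 3) = -3, so qd = 185 − 3p.
Supply slope: (205 − 197)/(12 − 10) = 4, so qs = 4p + 157.
Before the tax: set 185 − 3p = 4p + 157 → p* = $4, q* = 173.
With the tax collected from producers, supply shifts: qs = 4(p − 3.5) + 157.
New equilibrium: buyers pay $6, producers receive $2.5, q = 167. (Wedge: pb − ps = 3.5.)
The less price-elastic side of the market bears the larger share of a per-unit tax.

Buyers pay $6; producers receive $2.5; quantity = 167.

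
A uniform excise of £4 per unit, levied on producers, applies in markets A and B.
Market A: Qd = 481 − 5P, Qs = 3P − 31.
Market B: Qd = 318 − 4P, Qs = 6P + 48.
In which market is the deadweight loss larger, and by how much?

Market B, by £4.2.

Market A: pre-tax P* = £64, Q* = 161; post-tax Q = 153.5; deadweight loss = £15.
Market B: pre-tax P* = £27, Q* = 210; post-tax Q = 200.4; deadweight loss = £19.2.
Difference: £15 vs £19.2 → market B is larger by £4.2.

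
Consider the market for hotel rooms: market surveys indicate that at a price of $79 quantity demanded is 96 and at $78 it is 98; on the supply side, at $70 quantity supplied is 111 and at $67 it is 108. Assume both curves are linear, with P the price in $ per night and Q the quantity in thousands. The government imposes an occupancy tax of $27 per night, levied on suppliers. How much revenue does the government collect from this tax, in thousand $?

Demand slope: (98 − 96)/(78 − 79) = -2, so Qd = 254 − 2P.
Supply slope: (108 − 111)/(67 − 70) = 1, so Qs = P + 41.
Without the tax, 254 − 2P = P + 41 gives 3P = 213, so P* = $71 and Q* = 112.
With the tax collected from suppliers, supply shifts: Qs = (P − 27) + 41.
Solving gives Q = 94 with buyers paying $80 and suppliers receiving $53 (the $27 wedge).
Revenue = t · Q = 27 · 94 = $2538.

Tax revenue = $2538 thousand.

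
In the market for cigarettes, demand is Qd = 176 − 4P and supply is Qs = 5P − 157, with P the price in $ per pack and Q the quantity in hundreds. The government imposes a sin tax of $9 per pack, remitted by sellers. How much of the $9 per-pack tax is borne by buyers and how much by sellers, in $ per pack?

Without the tax, 176 − 4P = 5P − 157 gives 9P = 333, so P* = $37 and Q* = 28.
With the tax collected from sellers, supply shifts: Qs = 5(P − 9) − 157.
New equilibrium: buyers pay $42, sellers receive $33, Q = 8. (Wedge: Pb − Ps = 9.)
Burden on buyers: $5; on sellers: $4. (They sum to $9.)

Buyers bear $5 per pack; sellers bear $4 per pack.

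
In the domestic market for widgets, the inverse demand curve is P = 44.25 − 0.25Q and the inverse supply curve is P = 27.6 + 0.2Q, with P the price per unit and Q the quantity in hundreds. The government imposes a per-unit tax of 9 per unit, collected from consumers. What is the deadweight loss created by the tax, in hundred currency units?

Deadweight loss = 90 hundred.

Rewrite in direct form: Qd = 177 − 4P and Qs = 5P − 138.
Before the tax: set 177 − 4P = 5P − 138 → P* = 35, Q* = 37.
With the tax collected from consumers, demand (in seller-price terms) shifts: Qd = 177 − 4(P + 9).
New equilibrium: consumers pay 40, producers receive 31, Q = 17. (Wedge: Pb − Ps = 9.)
Quantity falls by |ΔQ| = |37 − 17| = 20.
DWL = ½ · t · |ΔQ| = ½ · 9 · 20 = 90.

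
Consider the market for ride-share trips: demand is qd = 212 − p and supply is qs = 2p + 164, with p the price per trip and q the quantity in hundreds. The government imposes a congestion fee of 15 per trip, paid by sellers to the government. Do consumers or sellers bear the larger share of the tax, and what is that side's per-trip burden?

Consumers bear the larger share: 10 per trip.

Before the tax: set 212 − p = 2p + 164 → p* = 16, q* = 196.
With the tax collected from sellers, supply shifts: qs = 2(p − 15) + 164.
Solving gives q = 186 with consumers paying 26 and sellers receiving 11 (the 15 wedge).
Per-trip burden: consumers 10, sellers 5.
Consumers take the larger share because demand is less price-elastic here (demand slope 1 vs supply slope 2).
The less price-elastic side of the market bears the larger share of a per-unit tax.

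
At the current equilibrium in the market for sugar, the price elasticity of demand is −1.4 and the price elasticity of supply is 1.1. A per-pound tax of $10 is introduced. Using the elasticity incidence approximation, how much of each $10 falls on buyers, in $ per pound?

Incidence ratio: buyers' share ≈ εs / (εs + |εd|) = 1.1 / (1.1 + 1.4) = 0.44.
So buyers bear ≈ 0.44 × $10 = $4.4; producers bear $5.6.

Buyers bear ≈ $4.4 per pound.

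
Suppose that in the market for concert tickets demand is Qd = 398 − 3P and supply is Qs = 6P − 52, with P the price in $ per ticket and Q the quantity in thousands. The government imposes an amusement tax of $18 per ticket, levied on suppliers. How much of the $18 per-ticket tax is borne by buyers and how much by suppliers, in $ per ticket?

Buyers bear $12 per ticket; suppliers bear $6 per ticket.

Without the tax, 398 − 3P = 6P − 52 gives 9P = 450, so P* = $50 and Q* = 248.
With the tax collected from suppliers, supply shifts: Qs = 6(P − 18) − 52.
Solving gives Q = 212 with buyers paying $62 and suppliers receiving $44 (the $18 wedge).
Burden on buyers: $12; on suppliers: $6. (They sum to $18.)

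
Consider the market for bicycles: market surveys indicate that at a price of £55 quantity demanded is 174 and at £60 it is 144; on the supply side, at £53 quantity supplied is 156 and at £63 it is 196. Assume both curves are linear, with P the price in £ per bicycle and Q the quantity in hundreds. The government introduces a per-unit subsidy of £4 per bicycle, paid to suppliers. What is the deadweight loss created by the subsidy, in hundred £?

Demand slope: (144 − 174)/(60 − 55) = -6, so Qd = 504 − 6P.
Supply slope: (196 − 156)/(63 − 53) = 4, so Qs = 4P − 56.
Before the subsidy: set 504 − 6P = 4P − 56 → P* = £56, Q* = 168.
With a per-unit subsidy paid to suppliers, each receives P + 4 per unit sold, so supply becomes Qs = 4(P + 4) − 56.
Solving gives Q = 177.6 with buyers paying £54.4 and suppliers receiving £58.4 (the £4 wedge).
Quantity rises by |ΔQ| = |168 − 177.6| = 9.6.
DWL = ½ · t · |ΔQ| = ½ · 4 · 9.6 = £19.2.

Deadweight loss = £19.2 hundred.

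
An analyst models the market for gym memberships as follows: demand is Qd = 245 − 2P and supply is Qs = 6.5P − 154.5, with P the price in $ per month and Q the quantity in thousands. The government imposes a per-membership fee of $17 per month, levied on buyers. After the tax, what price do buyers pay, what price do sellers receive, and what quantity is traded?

Without the tax, 245 − 2P = 6.5P − 154.5 gives 8.5P = 399.5, so P* = $47 and Q* = 151.
With the tax collected from buyers, demand (in seller-price terms) shifts: Qd = 245 − 2(P + 17).
New equilibrium: buyers pay $60, sellers receive $43, Q = 125. (Wedge: Pb − Ps = 17.)

Buyers pay $60; sellers receive $43; quantity = 125.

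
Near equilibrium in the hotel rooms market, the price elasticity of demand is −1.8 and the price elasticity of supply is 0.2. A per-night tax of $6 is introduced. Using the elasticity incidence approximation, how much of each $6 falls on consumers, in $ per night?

Incidence ratio: consumers' share ≈ εs / (εs + |εd|) = 0.2 / (0.2 + 1.8) = 0.1.
So consumers bear ≈ 0.1 × $6 = $0.6; sellers bear $5.4.

Consumers bear ≈ $0.6 per night.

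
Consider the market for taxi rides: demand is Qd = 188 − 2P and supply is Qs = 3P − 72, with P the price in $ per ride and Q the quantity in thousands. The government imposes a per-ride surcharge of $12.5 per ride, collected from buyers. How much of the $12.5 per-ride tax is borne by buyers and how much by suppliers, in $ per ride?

Before the tax: set 188 − 2P = 3P − 72 → P* = $52, Q* = 84.
With the tax collected from buyers, demand (in seller-price terms) shifts: Qd = 188 − 2(P + 12.5).
New equilibrium: buyers pay $59.5, suppliers receive $47, Q = 69. (Wedge: Pb − Ps = 12.5.)
Burden on buyers: $7.5; on suppliers: $5. (They sum to $12.5.)
The less price-elastic side of the market bears the larger share of a per-unit tax.

Buyers bear $7.5 per ride; suppliers bear $5 per ride.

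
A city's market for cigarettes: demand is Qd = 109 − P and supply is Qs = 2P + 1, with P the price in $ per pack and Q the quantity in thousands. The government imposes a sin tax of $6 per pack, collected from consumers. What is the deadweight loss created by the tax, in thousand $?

Before the tax: set 109 − P = 2P + 1 → P* = $36, Q* = 73.
With the tax collected from consumers, demand (in seller-price terms) shifts: Qd = 109 − (P + 6).
Solving gives Q = 69 with consumers paying $40 and suppliers receiving $34 (the $6 wedge).
Quantity falls by |ΔQ| = |73 − 69| = 4.
DWL = ½ · t · |ΔQ| = ½ · 6 · 4 = $12.

Deadweight loss = $12 thousand.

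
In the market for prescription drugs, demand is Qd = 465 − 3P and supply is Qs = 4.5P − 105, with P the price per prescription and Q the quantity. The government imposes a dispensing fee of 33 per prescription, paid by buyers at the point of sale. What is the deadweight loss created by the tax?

Deadweight loss = 980.1.

Without the tax, 465 − 3P = 4.5P − 105 gives 7.5P = 570, so P* = 76 and Q* = 237.
With the tax collected from buyers, demand (in seller-price terms) shifts: Qd = 465 − 3(P + 33).
New equilibrium: buyers pay 95.8, sellers receive 62.8, Q = 177.6. (Wedge: Pb − Ps = 33.)
Quantity falls by |ΔQ| = |237 − 177.6| = 59.4.
DWL = ½ · t · |ΔQ| = ½ · 33 · 59.4 = 980.1.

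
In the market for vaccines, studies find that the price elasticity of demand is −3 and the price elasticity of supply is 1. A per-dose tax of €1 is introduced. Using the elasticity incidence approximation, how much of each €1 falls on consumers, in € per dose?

Consumers bear ≈ €0.25 per dose.

Incidence ratio: consumers' share ≈ εs / (εs + |εd|) = 1 / (1 + 3) = 0.25.
So consumers bear ≈ 0.25 × €1 = €0.25; producers bear €0.75.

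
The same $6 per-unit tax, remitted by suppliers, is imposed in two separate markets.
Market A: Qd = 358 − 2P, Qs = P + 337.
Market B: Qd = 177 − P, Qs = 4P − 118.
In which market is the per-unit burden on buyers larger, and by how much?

Market B, by $2.8.

Market A: pre-tax P* = $7, Q* = 344; post-tax Q = 340; per-unit burden on buyers = $2.
Market B: pre-tax P* = $59, Q* = 118; post-tax Q = 113.2; per-unit burden on buyers = $4.8.
Difference: $2 vs $4.8 → market B is larger by $2.8.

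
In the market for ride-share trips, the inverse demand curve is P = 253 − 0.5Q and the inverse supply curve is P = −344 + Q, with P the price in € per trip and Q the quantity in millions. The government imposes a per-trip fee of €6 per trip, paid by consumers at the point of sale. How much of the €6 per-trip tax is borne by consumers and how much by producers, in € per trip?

Consumers bear €2 per trip; producers bear €4 per trip.

Inverting to Q(P) form: Qd = 506 − 2P; Qs = P + 344.
Before the tax: set 506 − 2P = P + 344 → P* = €54, Q* = 398.
With the tax collected from consumers, demand (in seller-price terms) shifts: Qd = 506 − 2(P + 6).
Solving gives Q = 394 with consumers paying €56 and producers receiving €50 (the €6 wedge).
Burden on consumers: €2; on producers: €4. (They sum to €6.)
The less price-elastic side of the market bears the larger share of a per-unit tax.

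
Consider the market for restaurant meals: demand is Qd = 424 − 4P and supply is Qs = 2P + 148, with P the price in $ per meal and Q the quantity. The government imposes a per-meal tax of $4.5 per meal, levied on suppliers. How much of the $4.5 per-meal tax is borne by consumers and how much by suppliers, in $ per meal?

Before the tax: set 424 − 4P = 2P + 148 → P* = $46, Q* = 240.
With the tax collected from suppliers, supply shifts: Qs = 2(P − 4.5) + 148.
New equilibrium: consumers pay $47.5, suppliers receive $43, Q = 234. (Wedge: Pb − Ps = 4.5.)
Burden on consumers: $1.5; on suppliers: $3. (They sum to $4.5.)
The less price-elastic side of the market bears the larger share of a per-unit tax.

Consumers bear $1.5 per meal; suppliers bear $3 per meal.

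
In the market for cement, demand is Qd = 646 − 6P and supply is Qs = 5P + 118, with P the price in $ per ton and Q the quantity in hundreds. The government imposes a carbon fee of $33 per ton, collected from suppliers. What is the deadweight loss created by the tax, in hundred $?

Deadweight loss = $1485 hundred.

Without the tax, 646 − 6P = 5P + 118 gives 11P = 528, so P* = $48 and Q* = 358.
With the tax collected from suppliers, supply shifts: Qs = 5(P − 33) + 118.
New equilibrium: consumers pay $63, suppliers receive $30, Q = 268. (Wedge: Pb − Ps = 33.)
Quantity falls by |ΔQ| = |358 − 268| = 90.
DWL = ½ · t · |ΔQ| = ½ · 33 · 90 = $1485.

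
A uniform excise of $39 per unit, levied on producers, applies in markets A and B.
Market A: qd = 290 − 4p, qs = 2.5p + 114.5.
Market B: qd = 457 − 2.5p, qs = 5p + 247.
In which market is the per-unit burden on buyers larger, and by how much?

Market A: pre-tax p* = $27, q* = 182; post-tax q = 122; per-unit burden on buyers = $15.
Market B: pre-tax p* = $28, q* = 387; post-tax q = 322; per-unit burden on buyers = $26.
Difference: $15 vs $26 → market B is larger by $11.

Market B, by $11.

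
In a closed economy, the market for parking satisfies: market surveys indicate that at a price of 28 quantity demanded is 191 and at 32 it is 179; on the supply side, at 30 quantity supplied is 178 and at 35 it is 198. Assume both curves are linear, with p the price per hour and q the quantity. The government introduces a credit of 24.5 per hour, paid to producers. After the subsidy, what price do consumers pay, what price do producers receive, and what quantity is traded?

Consumers pay 17; producers receive 41.5; quantity = 224.

Demand slope: (179 − 191)/(32 − 28) = -3, so qd = 275 − 3p.
Supply slope: (198 − 178)/(35 − 30) = 4, so qs = 4p + 58.
Without the subsidy, 275 − 3p = 4p + 58 gives 7p = 217, so p* = 31 and q* = 182.
With a per-unit subsidy paid to producers, each receives p + 24.5 per unit sold, so supply becomes qs = 4(p + 24.5) + 58.
Solving gives q = 224 with consumers paying 17 and producers receiving 41.5 (the 24.5 wedge).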